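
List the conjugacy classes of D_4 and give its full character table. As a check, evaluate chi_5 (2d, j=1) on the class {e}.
Conjugacy classes: {e} of size 1, {r^2} of size 1, {r^1, r^3} of size 2, {s, sr^2, ...} of size 2, {sr, sr^3, ...} of size 2.
Character table:
  irrep \ class              {e} (size 1)  {r^2} (size 1)  {r^1, r^3} (size 2)  {s, sr^2, ...} (size 2)  {sr, sr^3, ...} (size 2)
  chi_1 (triv)               1             1               1                    1                        1                       
  chi_2 (sign: r->1, s->-1)  1             1               1                    -1                       -1                      
  chi_3 (r->-1, s->1)        1             1               -1                   1                        -1                      
  chi_4 (r->-1, s->-1)       1             1               -1                   -1                       1                       
  chi_5 (2d, j=1)            2             -2              0                    0                        0                       

Spot check: chi_5 (2d, j=1) on {e} = 2.

Argument: D_4 has order 2*4 = 8 with 5 conjugacy classes, hence 5 irreducibles. Sum of squared dims 1 + 1 + 1 + 1 + 4 = 8 = |G|. Linear characters come from the abelianisation; the 2-dimensional irreps have character r^k -> 2*cos(2*pi*j*k/4), reflections -> 0.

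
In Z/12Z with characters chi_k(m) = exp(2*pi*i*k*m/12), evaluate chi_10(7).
chi_10(7) = zeta_12^70 = exp(-I*pi/3)

Proof sketch: chi_10(7) = zeta_12^(10*7) = zeta_12^70. Since zeta_12^12 = 1, this equals zeta_12^10 = exp(2*pi*i*10/12) = exp(-I*pi/3).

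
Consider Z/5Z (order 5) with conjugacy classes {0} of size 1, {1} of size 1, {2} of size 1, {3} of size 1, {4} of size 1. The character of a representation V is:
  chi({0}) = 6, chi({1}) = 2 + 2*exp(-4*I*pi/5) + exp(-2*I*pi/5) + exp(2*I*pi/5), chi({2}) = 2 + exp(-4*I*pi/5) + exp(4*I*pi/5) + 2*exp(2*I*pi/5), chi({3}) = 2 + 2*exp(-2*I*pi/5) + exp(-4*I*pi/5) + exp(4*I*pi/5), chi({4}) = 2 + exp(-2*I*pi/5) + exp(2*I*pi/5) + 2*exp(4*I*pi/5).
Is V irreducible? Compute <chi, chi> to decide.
Not irreducible (reducible): <chi, chi> = 10 > 1.

Explanation: <chi, chi> = (1/|G|) sum_C |C| * |chi(C)|^2 = (1/5)[1*|6|^2 + 1*|2 + 2*exp(-4*I*pi/5) + exp(-2*I*pi/5) + exp(2*I*pi/5)|^2 + 1*|2 + exp(-4*I*pi/5) + exp(4*I*pi/5) + 2*exp(2*I*pi/5)|^2 + 1*|2 + 2*exp(-2*I*pi/5) + exp(-4*I*pi/5) + exp(4*I*pi/5)|^2 + 1*|2 + exp(-2*I*pi/5) + exp(2*I*pi/5) + 2*exp(4*I*pi/5)|^2]
  = (1/5)[(36) + (10 + 6*exp(-2*I*pi/5) + 7*exp(-4*I*pi/5) + 7*exp(4*I*pi/5) + 6*exp(2*I*pi/5)) + (10 + 7*exp(-2*I*pi/5) + 6*exp(-4*I*pi/5) + 6*exp(4*I*pi/5) + 7*exp(2*I*pi/5)) + (10 + 7*exp(-2*I*pi/5) + 6*exp(-4*I*pi/5) + 6*exp(4*I*pi/5) + 7*exp(2*I*pi/5)) + (10 + 6*exp(-2*I*pi/5) + 7*exp(-4*I*pi/5) + 7*exp(4*I*pi/5) + 6*exp(2*I*pi/5))] = 50/5 = 10.
(Exp terms are combined using exp(i*s)*conj(exp(i*t)) = exp(i*(s-t)), and sums of them are collapsed using the identity that for every m > 1 the m distinct m-th roots of unity sum to 0, e.g. 1 + exp(2*I*pi/3) + exp(-2*I*pi/3) = 0.)
A character is irreducible iff <chi, chi> = 1, so this representation is reducible.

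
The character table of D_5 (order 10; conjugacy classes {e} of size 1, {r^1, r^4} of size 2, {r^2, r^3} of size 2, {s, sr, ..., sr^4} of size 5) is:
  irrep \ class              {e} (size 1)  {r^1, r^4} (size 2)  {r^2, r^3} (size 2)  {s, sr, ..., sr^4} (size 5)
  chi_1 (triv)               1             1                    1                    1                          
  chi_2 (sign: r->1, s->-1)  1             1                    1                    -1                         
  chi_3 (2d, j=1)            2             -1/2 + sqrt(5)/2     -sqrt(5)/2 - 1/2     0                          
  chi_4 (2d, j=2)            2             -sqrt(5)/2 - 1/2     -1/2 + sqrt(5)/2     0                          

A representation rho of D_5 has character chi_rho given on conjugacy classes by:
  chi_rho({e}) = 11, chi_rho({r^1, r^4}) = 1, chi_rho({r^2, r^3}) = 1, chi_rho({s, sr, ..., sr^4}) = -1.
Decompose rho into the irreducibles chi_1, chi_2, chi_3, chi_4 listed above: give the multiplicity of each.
Multiplicities: chi_1: 1, chi_2: 2, chi_3: 2, chi_4: 2.

Derivation: Use <chi_rho, chi> = (1/|G|) sum_C |C| * chi_rho(C) * conj(chi(C)) with |G| = 10 for each irreducible chi in the table:
  <chi_rho, chi_1> = (1/10)[1*(11)*conj(1) + 2*(1)*conj(1) + 2*(1)*conj(1) + 5*(-1)*conj(1)]
      = (1/10)[(11) + (2) + (2) + (-5)] = 10/10 = 1
  <chi_rho, chi_2> = (1/10)[1*(11)*conj(1) + 2*(1)*conj(1) + 2*(1)*conj(1) + 5*(-1)*conj(-1)]
      = (1/10)[(11) + (2) + (2) + (5)] = 20/10 = 2
  <chi_rho, chi_3> = (1/10)[1*(11)*conj(2) + 2*(1)*conj(-1/2 + sqrt(5)/2) + 2*(1)*conj(-sqrt(5)/2 - 1/2) + 5*(-1)*conj(0)]
      = (1/10)[(22) + (-1 + sqrt(5)) + (-sqrt(5) - 1) + (0)] = 20/10 = 2
  <chi_rho, chi_4> = (1/10)[1*(11)*conj(2) + 2*(1)*conj(-sqrt(5)/2 - 1/2) + 2*(1)*conj(-1/2 + sqrt(5)/2) + 5*(-1)*conj(0)]
      = (1/10)[(22) + (-sqrt(5) - 1) + (-1 + sqrt(5)) + (0)] = 20/10 = 2
Dimension check: dim(rho) = sum (mult * dim) = 1*1 + 2*1 + 2*2 + 2*2 = 11 = chi_rho(e) = 11.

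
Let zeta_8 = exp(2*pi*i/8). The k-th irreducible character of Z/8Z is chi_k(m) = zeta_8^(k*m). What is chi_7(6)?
chi_7(6) = zeta_8^42 = I

Working: chi_7(6) = zeta_8^(7*6) = zeta_8^42. Since zeta_8^8 = 1, this equals zeta_8^2 = exp(2*pi*i*2/8) = I.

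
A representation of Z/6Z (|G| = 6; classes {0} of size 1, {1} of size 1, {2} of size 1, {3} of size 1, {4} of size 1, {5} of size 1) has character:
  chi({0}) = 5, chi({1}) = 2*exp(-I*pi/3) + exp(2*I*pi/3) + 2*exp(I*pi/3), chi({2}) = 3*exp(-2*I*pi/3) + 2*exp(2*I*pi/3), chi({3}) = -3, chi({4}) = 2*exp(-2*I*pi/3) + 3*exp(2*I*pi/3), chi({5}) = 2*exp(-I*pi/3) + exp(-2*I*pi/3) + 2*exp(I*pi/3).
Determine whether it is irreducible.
Not irreducible (reducible): <chi, chi> = 9 > 1.

Why: <chi, chi> = (1/|G|) sum_C |C| * |chi(C)|^2 = (1/6)[1*|5|^2 + 1*|2*exp(-I*pi/3) + exp(2*I*pi/3) + 2*exp(I*pi/3)|^2 + 1*|3*exp(-2*I*pi/3) + 2*exp(2*I*pi/3)|^2 + 1*|-3|^2 + 1*|2*exp(-2*I*pi/3) + 3*exp(2*I*pi/3)|^2 + 1*|2*exp(-I*pi/3) + exp(-2*I*pi/3) + 2*exp(I*pi/3)|^2]
  = (1/6)[(25) + (3) + (7) + (9) + (7) + (3)] = 54/6 = 9.
(Exp terms are combined using exp(i*s)*conj(exp(i*t)) = exp(i*(s-t)), and sums of them are collapsed using the identity that for every m > 1 the m distinct m-th roots of unity sum to 0, e.g. 1 + exp(2*I*pi/3) + exp(-2*I*pi/3) = 0.)
A character is irreducible iff <chi, chi> = 1, so this representation is reducible.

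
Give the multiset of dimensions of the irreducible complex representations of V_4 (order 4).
Dimensions: 1, 1, 1, 1

Argument: There are 4 irreducibles (= number of conjugacy classes). Their dimensions d_i satisfy sum d_i^2 = |G| = 4: 1 + 1 + 1 + 1 = 4.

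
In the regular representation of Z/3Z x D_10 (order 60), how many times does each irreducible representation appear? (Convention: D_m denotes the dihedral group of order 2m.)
Each irreducible V_i of dimension d_i appears with multiplicity d_i, i.e. rho_reg = (direct sum over all irreducibles V_i) d_i V_i. The irreducible dimensions for Z/3Z x D_10 are 1, 1, 1, 1, 1, 1, 1, 1, 1, 1, 1, 1, 2, 2, 2, 2, 2, 2, 2, 2, 2, 2, 2, 2: 12 irreducibles of dimension 1, each with multiplicity 1; 12 irreducibles of dimension 2, each with multiplicity 2. Total dimension 12*1*1 + 12*2*2 = 60 = |G|.

Derivation: General theorem: in the regular representation of a finite group G, each irreducible appears with multiplicity equal to its dimension. Check: dim(rho_reg) = sum d_i^2 = 1 + 1 + 1 + 1 + 1 + 1 + 1 + 1 + 1 + 1 + 1 + 1 + 4 + 4 + 4 + 4 + 4 + 4 + 4 + 4 + 4 + 4 + 4 + 4 = 60 = |G|.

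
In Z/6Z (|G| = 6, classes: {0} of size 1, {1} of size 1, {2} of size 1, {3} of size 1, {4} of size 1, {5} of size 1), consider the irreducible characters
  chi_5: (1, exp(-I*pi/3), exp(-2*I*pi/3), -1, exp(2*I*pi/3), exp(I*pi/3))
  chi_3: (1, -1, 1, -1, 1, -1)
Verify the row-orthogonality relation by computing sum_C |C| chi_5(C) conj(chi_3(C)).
Sum = 0; so <chi_5, chi_3> = 0 (distinct irreducibles are orthogonal).

Explanation: Compute term by term over conjugacy classes (|C| * chi_5(C) * conj(chi_3(C))):
  1*(1)*conj(1) + 1*(exp(-I*pi/3))*conj(-1) + 1*(exp(-2*I*pi/3))*conj(1) + 1*(-1)*conj(-1) + 1*(exp(2*I*pi/3))*conj(1) + 1*(exp(I*pi/3))*conj(-1)
  = (1) + (-exp(-I*pi/3)) + (exp(-2*I*pi/3)) + (1) + (exp(2*I*pi/3)) + (-exp(I*pi/3))
  = 0.
(Exp terms are combined using exp(i*s)*conj(exp(i*t)) = exp(i*(s-t)), and sums of them are collapsed using the identity that for every m > 1 the m distinct m-th roots of unity sum to 0, e.g. 1 + exp(2*I*pi/3) + exp(-2*I*pi/3) = 0.)
Dividing by |G| = 6 gives 0/6 = 0, matching the row-orthogonality relation <chi_5, chi_3> = [chi_5 = chi_3].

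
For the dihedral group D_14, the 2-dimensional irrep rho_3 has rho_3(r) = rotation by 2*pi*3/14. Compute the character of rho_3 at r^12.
chi_{rho_3}(r^12) = 2*cos(2*pi*3*12/14) = -2*cos(pi/7)

Argument: rho_3(r^12) is rotation by angle 2*pi*3*12/14, whose trace is 2*cos(2*pi*3*12/14) = -2*cos(pi/7).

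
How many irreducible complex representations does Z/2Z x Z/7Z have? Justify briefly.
14

Argument: The number of irreducible complex representations of a finite group equals its number of conjugacy classes. Z/2Z x Z/7Z is abelian of order 14, so every element is its own conjugacy class: 14 classes, so Z/2Z x Z/7Z (order 14) has exactly 14 irreducible complex representations.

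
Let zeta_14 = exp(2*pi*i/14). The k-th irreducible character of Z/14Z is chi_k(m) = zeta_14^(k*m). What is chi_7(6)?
chi_7(6) = zeta_14^42 = 1

chi_7(6) = zeta_14^(7*6) = zeta_14^42. Since zeta_14^14 = 1, this equals zeta_14^0 = exp(2*pi*i*0/14) = 1.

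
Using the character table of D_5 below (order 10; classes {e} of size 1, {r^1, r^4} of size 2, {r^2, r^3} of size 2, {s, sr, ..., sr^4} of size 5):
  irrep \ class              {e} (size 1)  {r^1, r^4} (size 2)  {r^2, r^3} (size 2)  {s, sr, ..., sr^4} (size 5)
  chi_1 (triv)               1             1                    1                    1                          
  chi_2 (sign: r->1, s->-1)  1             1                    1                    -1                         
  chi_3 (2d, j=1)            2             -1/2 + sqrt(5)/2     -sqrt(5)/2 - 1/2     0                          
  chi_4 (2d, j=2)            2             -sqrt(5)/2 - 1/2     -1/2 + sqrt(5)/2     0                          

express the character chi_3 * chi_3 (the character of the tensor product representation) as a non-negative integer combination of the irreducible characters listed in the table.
chi_3 tensor chi_3 = chi_1 + chi_2 + chi_4 (all other irreducibles have multiplicity 0).

Solution. The character of a tensor product is the pointwise product (chi_3 * chi_3)(C) = chi_3(C) * chi_3(C):
  {e}: (2)*(2), {r^1, r^4}: (-1/2 + sqrt(5)/2)*(-1/2 + sqrt(5)/2), {r^2, r^3}: (-sqrt(5)/2 - 1/2)*(-sqrt(5)/2 - 1/2), {s, sr, ..., sr^4}: (0)*(0)
so (chi_3 * chi_3) takes values
  {e} -> 4, {r^1, r^4} -> 3/2 - sqrt(5)/2, {r^2, r^3} -> sqrt(5)/2 + 3/2, {s, sr, ..., sr^4} -> 0.
Now take the inner product of this character with each irreducible chi from the table, <chi_3*chi_3, chi> = (1/10) sum_C |C| (chi_3*chi_3)(C) conj(chi(C)):
  <chi_3*chi_3, chi_1> = (1/10)[1*(4)*conj(1) + 2*(3/2 - sqrt(5)/2)*conj(1) + 2*(sqrt(5)/2 + 3/2)*conj(1) + 5*(0)*conj(1)]
      = (1/10)[(4) + (3 - sqrt(5)) + (sqrt(5) + 3) + (0)] = 10/10 = 1
  <chi_3*chi_3, chi_2> = (1/10)[1*(4)*conj(1) + 2*(3/2 - sqrt(5)/2)*conj(1) + 2*(sqrt(5)/2 + 3/2)*conj(1) + 5*(0)*conj(-1)]
      = (1/10)[(4) + (3 - sqrt(5)) + (sqrt(5) + 3) + (0)] = 10/10 = 1
  <chi_3*chi_3, chi_3> = (1/10)[1*(4)*conj(2) + 2*(3/2 - sqrt(5)/2)*conj(-1/2 + sqrt(5)/2) + 2*(sqrt(5)/2 + 3/2)*conj(-sqrt(5)/2 - 1/2) + 5*(0)*conj(0)]
      = (1/10)[(8) + (-4 + 2*sqrt(5)) + (-2*sqrt(5) - 4) + (0)] = 0/10 = 0
  <chi_3*chi_3, chi_4> = (1/10)[1*(4)*conj(2) + 2*(3/2 - sqrt(5)/2)*conj(-sqrt(5)/2 - 1/2) + 2*(sqrt(5)/2 + 3/2)*conj(-1/2 + sqrt(5)/2) + 5*(0)*conj(0)]
      = (1/10)[(8) + (1 - sqrt(5)) + (1 + sqrt(5)) + (0)] = 10/10 = 1
Hence the multiplicities are chi_1: 1, chi_2: 1, chi_4: 1. Dimension check: dim(chi_3)*dim(chi_3) = 2*2 = 4 and sum (mult * dim) = 1*1 + 1*1 + 1*2 = 4.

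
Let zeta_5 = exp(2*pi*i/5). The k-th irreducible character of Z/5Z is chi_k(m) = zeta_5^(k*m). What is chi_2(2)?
chi_2(2) = zeta_5^4 = exp(-2*I*pi/5)

Details: chi_2(2) = zeta_5^(2*2) = zeta_5^4. Since zeta_5^5 = 1, this equals zeta_5^4 = exp(2*pi*i*4/5) = exp(-2*I*pi/5).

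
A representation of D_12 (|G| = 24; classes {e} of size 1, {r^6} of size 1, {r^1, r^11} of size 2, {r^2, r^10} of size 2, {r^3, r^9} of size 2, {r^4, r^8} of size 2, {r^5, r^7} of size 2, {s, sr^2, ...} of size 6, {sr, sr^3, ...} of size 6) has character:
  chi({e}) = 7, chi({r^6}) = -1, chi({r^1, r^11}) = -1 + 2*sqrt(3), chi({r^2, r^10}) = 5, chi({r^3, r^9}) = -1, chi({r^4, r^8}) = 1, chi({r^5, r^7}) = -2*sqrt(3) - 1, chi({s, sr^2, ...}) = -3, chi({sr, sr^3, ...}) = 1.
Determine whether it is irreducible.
Not irreducible (reducible): <chi, chi> = 9 > 1.

Why: <chi, chi> = (1/|G|) sum_C |C| * |chi(C)|^2 = (1/24)[1*|7|^2 + 1*|-1|^2 + 2*|-1 + 2*sqrt(3)|^2 + 2*|5|^2 + 2*|-1|^2 + 2*|1|^2 + 2*|-2*sqrt(3) - 1|^2 + 6*|-3|^2 + 6*|1|^2]
  = (1/24)[(49) + (1) + (26 - 8*sqrt(3)) + (50) + (2) + (2) + (8*sqrt(3) + 26) + (54) + (6)] = 216/24 = 9.
A character is irreducible iff <chi, chi> = 1, so this representation is reducible.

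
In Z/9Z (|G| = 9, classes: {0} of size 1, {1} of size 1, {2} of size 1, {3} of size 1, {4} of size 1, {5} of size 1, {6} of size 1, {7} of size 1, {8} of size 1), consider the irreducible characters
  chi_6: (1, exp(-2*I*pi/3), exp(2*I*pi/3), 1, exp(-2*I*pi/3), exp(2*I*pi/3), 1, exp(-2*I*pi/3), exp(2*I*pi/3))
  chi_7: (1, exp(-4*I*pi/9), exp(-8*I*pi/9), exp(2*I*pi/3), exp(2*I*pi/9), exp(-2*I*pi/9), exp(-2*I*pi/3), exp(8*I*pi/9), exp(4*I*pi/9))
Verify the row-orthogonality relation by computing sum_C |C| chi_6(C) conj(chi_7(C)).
Sum = 0; so <chi_6, chi_7> = 0 (distinct irreducibles are orthogonal).

Derivation: Compute term by term over conjugacy classes (|C| * chi_6(C) * conj(chi_7(C))):
  1*(1)*conj(1) + 1*(exp(-2*I*pi/3))*conj(exp(-4*I*pi/9)) + 1*(exp(2*I*pi/3))*conj(exp(-8*I*pi/9)) + 1*(1)*conj(exp(2*I*pi/3)) + 1*(exp(-2*I*pi/3))*conj(exp(2*I*pi/9)) + 1*(exp(2*I*pi/3))*conj(exp(-2*I*pi/9)) + 1*(1)*conj(exp(-2*I*pi/3)) + 1*(exp(-2*I*pi/3))*conj(exp(8*I*pi/9)) + 1*(exp(2*I*pi/3))*conj(exp(4*I*pi/9))
  = (1) + (exp(-2*I*pi/9)) + (exp(-4*I*pi/9)) + (exp(-2*I*pi/3)) + (exp(-8*I*pi/9)) + (exp(8*I*pi/9)) + (exp(2*I*pi/3)) + (exp(4*I*pi/9)) + (exp(2*I*pi/9))
  = 0.
(Exp terms are combined using exp(i*s)*conj(exp(i*t)) = exp(i*(s-t)), and sums of them are collapsed using the identity that for every m > 1 the m distinct m-th roots of unity sum to 0, e.g. 1 + exp(2*I*pi/3) + exp(-2*I*pi/3) = 0.)
Dividing by |G| = 9 gives 0/9 = 0, matching the row-orthogonality relation <chi_6, chi_7> = [chi_6 = chi_7].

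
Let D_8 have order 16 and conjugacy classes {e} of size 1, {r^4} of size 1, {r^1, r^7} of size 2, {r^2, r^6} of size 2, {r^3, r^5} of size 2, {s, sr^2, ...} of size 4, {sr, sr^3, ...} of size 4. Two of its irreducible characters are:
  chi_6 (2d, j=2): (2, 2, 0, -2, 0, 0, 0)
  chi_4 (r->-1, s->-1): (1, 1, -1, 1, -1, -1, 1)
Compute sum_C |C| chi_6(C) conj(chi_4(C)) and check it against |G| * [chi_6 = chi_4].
Sum = 0; so <chi_6, chi_4> = 0 (distinct irreducibles are orthogonal).

Working: Compute term by term over conjugacy classes (|C| * chi_6(C) * conj(chi_4(C))):
  1*(2)*conj(1) + 1*(2)*conj(1) + 2*(0)*conj(-1) + 2*(-2)*conj(1) + 2*(0)*conj(-1) + 4*(0)*conj(-1) + 4*(0)*conj(1)
  = (2) + (2) + (0) + (-4) + (0) + (0) + (0)
  = 0.
Dividing by |G| = 16 gives 0/16 = 0, matching the row-orthogonality relation <chi_6, chi_4> = [chi_6 = chi_4].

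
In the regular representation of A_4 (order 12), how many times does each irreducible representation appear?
Each irreducible V_i of dimension d_i appears with multiplicity d_i, i.e. rho_reg = (direct sum over all irreducibles V_i) d_i V_i. The irreducible dimensions for A_4 are 1, 1, 1, 3: 3 irreducibles of dimension 1, each with multiplicity 1; 1 irreducible of dimension 3, with multiplicity 3. Total dimension 3*1*1 + 1*3*3 = 12 = |G|.

Solution. General theorem: in the regular representation of a finite group G, each irreducible appears with multiplicity equal to its dimension. Check: dim(rho_reg) = sum d_i^2 = 1 + 1 + 1 + 9 = 12 = |G|.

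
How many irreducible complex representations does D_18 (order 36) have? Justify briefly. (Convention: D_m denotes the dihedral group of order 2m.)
12

Why: The number of irreducible complex representations of a finite group equals its number of conjugacy classes. D_18 has 12 conjugacy classes (n/2 + 3 for n even), so D_18 (order 36) has exactly 12 irreducible complex representations.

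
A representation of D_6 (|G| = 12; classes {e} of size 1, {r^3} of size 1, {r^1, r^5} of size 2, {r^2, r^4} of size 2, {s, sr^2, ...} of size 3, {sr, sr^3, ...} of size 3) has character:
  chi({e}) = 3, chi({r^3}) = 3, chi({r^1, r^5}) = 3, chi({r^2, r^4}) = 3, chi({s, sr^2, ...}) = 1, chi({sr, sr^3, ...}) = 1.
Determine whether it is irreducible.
Not irreducible (reducible): <chi, chi> = 5 > 1.

Details: <chi, chi> = (1/|G|) sum_C |C| * |chi(C)|^2 = (1/12)[1*|3|^2 + 1*|3|^2 + 2*|3|^2 + 2*|3|^2 + 3*|1|^2 + 3*|1|^2]
  = (1/12)[(9) + (9) + (18) + (18) + (3) + (3)] = 60/12 = 5.
A character is irreducible iff <chi, chi> = 1, so this representation is reducible.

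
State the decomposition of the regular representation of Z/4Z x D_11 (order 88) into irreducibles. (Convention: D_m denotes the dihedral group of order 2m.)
Each irreducible V_i of dimension d_i appears with multiplicity d_i, i.e. rho_reg = (direct sum over all irreducibles V_i) d_i V_i. The irreducible dimensions for Z/4Z x D_11 are 1, 1, 1, 1, 1, 1, 1, 1, 2, 2, 2, 2, 2, 2, 2, 2, 2, 2, 2, 2, 2, 2, 2, 2, 2, 2, 2, 2: 8 irreducibles of dimension 1, each with multiplicity 1; 20 irreducibles of dimension 2, each with multiplicity 2. Total dimension 8*1*1 + 20*2*2 = 88 = |G|.

Justification: General theorem: in the regular representation of a finite group G, each irreducible appears with multiplicity equal to its dimension. Check: dim(rho_reg) = sum d_i^2 = 1 + 1 + 1 + 1 + 1 + 1 + 1 + 1 + 4 + 4 + 4 + 4 + 4 + 4 + 4 + 4 + 4 + 4 + 4 + 4 + 4 + 4 + 4 + 4 + 4 + 4 + 4 + 4 = 88 = |G|.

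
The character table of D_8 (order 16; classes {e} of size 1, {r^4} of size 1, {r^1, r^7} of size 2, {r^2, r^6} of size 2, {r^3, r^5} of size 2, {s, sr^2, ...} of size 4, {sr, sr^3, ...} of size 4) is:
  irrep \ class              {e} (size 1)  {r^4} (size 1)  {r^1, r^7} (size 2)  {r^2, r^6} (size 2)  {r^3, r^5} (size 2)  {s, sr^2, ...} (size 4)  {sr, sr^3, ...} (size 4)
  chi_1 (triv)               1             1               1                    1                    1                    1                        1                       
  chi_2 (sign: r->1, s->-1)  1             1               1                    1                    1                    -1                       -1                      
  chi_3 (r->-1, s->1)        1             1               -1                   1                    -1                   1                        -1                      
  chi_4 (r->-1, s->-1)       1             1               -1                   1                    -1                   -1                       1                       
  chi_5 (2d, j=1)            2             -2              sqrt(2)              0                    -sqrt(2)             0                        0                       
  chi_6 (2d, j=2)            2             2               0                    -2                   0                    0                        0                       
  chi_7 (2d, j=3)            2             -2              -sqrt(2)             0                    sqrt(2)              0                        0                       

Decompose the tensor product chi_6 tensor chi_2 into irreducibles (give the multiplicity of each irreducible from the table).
chi_6 tensor chi_2 = chi_6 (all other irreducibles have multiplicity 0).

Justification: The character of a tensor product is the pointwise product (chi_6 * chi_2)(C) = chi_6(C) * chi_2(C):
  {e}: (2)*(1), {r^4}: (2)*(1), {r^1, r^7}: (0)*(1), {r^2, r^6}: (-2)*(1), {r^3, r^5}: (0)*(1), {s, sr^2, ...}: (0)*(-1), {sr, sr^3, ...}: (0)*(-1)
so (chi_6 * chi_2) takes values
  {e} -> 2, {r^4} -> 2, {r^1, r^7} -> 0, {r^2, r^6} -> -2, {r^3, r^5} -> 0, {s, sr^2, ...} -> 0, {sr, sr^3, ...} -> 0.
Now take the inner product of this character with each irreducible chi from the table, <chi_6*chi_2, chi> = (1/16) sum_C |C| (chi_6*chi_2)(C) conj(chi(C)):
  <chi_6*chi_2, chi_1> = (1/16)[1*(2)*conj(1) + 1*(2)*conj(1) + 2*(0)*conj(1) + 2*(-2)*conj(1) + 2*(0)*conj(1) + 4*(0)*conj(1) + 4*(0)*conj(1)]
      = (1/16)[(2) + (2) + (0) + (-4) + (0) + (0) + (0)] = 0/16 = 0
  <chi_6*chi_2, chi_2> = (1/16)[1*(2)*conj(1) + 1*(2)*conj(1) + 2*(0)*conj(1) + 2*(-2)*conj(1) + 2*(0)*conj(1) + 4*(0)*conj(-1) + 4*(0)*conj(-1)]
      = (1/16)[(2) + (2) + (0) + (-4) + (0) + (0) + (0)] = 0/16 = 0
  <chi_6*chi_2, chi_3> = (1/16)[1*(2)*conj(1) + 1*(2)*conj(1) + 2*(0)*conj(-1) + 2*(-2)*conj(1) + 2*(0)*conj(-1) + 4*(0)*conj(1) + 4*(0)*conj(-1)]
      = (1/16)[(2) + (2) + (0) + (-4) + (0) + (0) + (0)] = 0/16 = 0
  <chi_6*chi_2, chi_4> = (1/16)[1*(2)*conj(1) + 1*(2)*conj(1) + 2*(0)*conj(-1) + 2*(-2)*conj(1) + 2*(0)*conj(-1) + 4*(0)*conj(-1) + 4*(0)*conj(1)]
      = (1/16)[(2) + (2) + (0) + (-4) + (0) + (0) + (0)] = 0/16 = 0
  <chi_6*chi_2, chi_5> = (1/16)[1*(2)*conj(2) + 1*(2)*conj(-2) + 2*(0)*conj(sqrt(2)) + 2*(-2)*conj(0) + 2*(0)*conj(-sqrt(2)) + 4*(0)*conj(0) + 4*(0)*conj(0)]
      = (1/16)[(4) + (-4) + (0) + (0) + (0) + (0) + (0)] = 0/16 = 0
  <chi_6*chi_2, chi_6> = (1/16)[1*(2)*conj(2) + 1*(2)*conj(2) + 2*(0)*conj(0) + 2*(-2)*conj(-2) + 2*(0)*conj(0) + 4*(0)*conj(0) + 4*(0)*conj(0)]
      = (1/16)[(4) + (4) + (0) + (8) + (0) + (0) + (0)] = 16/16 = 1
  <chi_6*chi_2, chi_7> = (1/16)[1*(2)*conj(2) + 1*(2)*conj(-2) + 2*(0)*conj(-sqrt(2)) + 2*(-2)*conj(0) + 2*(0)*conj(sqrt(2)) + 4*(0)*conj(0) + 4*(0)*conj(0)]
      = (1/16)[(4) + (-4) + (0) + (0) + (0) + (0) + (0)] = 0/16 = 0
Hence the multiplicities are chi_6: 1. Dimension check: dim(chi_6)*dim(chi_2) = 2*1 = 2 and sum (mult * dim) = 1*2 = 2.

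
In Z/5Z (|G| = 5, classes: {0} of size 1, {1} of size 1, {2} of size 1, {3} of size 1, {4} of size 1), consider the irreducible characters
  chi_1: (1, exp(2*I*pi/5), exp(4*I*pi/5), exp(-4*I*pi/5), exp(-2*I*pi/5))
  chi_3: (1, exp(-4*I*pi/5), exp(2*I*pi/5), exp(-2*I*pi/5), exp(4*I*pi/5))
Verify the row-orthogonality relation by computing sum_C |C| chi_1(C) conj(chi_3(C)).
Sum = 0; so <chi_1, chi_3> = 0 (distinct irreducibles are orthogonal).

Why: Compute term by term over conjugacy classes (|C| * chi_1(C) * conj(chi_3(C))):
  1*(1)*conj(1) + 1*(exp(2*I*pi/5))*conj(exp(-4*I*pi/5)) + 1*(exp(4*I*pi/5))*conj(exp(2*I*pi/5)) + 1*(exp(-4*I*pi/5))*conj(exp(-2*I*pi/5)) + 1*(exp(-2*I*pi/5))*conj(exp(4*I*pi/5))
  = (1) + (exp(-4*I*pi/5)) + (exp(2*I*pi/5)) + (exp(-2*I*pi/5)) + (exp(4*I*pi/5))
  = 0.
(Exp terms are combined using exp(i*s)*conj(exp(i*t)) = exp(i*(s-t)), and sums of them are collapsed using the identity that for every m > 1 the m distinct m-th roots of unity sum to 0, e.g. 1 + exp(2*I*pi/3) + exp(-2*I*pi/3) = 0.)
Dividing by |G| = 5 gives 0/5 = 0, matching the row-orthogonality relation <chi_1, chi_3> = [chi_1 = chi_3].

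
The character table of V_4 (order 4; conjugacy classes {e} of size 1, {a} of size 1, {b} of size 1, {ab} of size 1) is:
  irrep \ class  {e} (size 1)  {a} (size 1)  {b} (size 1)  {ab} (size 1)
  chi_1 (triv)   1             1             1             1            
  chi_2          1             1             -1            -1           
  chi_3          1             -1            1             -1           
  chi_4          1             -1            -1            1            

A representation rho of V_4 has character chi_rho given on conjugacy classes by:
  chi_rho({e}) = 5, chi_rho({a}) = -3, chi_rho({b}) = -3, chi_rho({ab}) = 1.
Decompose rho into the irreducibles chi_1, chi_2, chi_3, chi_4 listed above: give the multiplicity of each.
Multiplicities: chi_1: 0, chi_2: 1, chi_3: 1, chi_4: 3.

Solution. Use <chi_rho, chi> = (1/|G|) sum_C |C| * chi_rho(C) * conj(chi(C)) with |G| = 4 for each irreducible chi in the table:
  <chi_rho, chi_1> = (1/4)[1*(5)*conj(1) + 1*(-3)*conj(1) + 1*(-3)*conj(1) + 1*(1)*conj(1)]
      = (1/4)[(5) + (-3) + (-3) + (1)] = 0/4 = 0
  <chi_rho, chi_2> = (1/4)[1*(5)*conj(1) + 1*(-3)*conj(1) + 1*(-3)*conj(-1) + 1*(1)*conj(-1)]
      = (1/4)[(5) + (-3) + (3) + (-1)] = 4/4 = 1
  <chi_rho, chi_3> = (1/4)[1*(5)*conj(1) + 1*(-3)*conj(-1) + 1*(-3)*conj(1) + 1*(1)*conj(-1)]
      = (1/4)[(5) + (3) + (-3) + (-1)] = 4/4 = 1
  <chi_rho, chi_4> = (1/4)[1*(5)*conj(1) + 1*(-3)*conj(-1) + 1*(-3)*conj(-1) + 1*(1)*conj(1)]
      = (1/4)[(5) + (3) + (3) + (1)] = 12/4 = 3
Dimension check: dim(rho) = sum (mult * dim) = 0*1 + 1*1 + 1*1 + 3*1 = 5 = chi_rho(e) = 5.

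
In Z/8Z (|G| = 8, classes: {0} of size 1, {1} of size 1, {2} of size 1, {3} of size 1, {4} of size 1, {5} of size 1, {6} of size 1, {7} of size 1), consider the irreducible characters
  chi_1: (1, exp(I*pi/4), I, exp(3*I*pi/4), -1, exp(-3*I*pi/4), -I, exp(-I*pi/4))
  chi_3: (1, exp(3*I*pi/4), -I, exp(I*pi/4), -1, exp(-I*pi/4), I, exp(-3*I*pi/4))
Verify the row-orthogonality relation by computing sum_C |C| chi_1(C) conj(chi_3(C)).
Sum = 0; so <chi_1, chi_3> = 0 (distinct irreducibles are orthogonal).

Explanation: Compute term by term over conjugacy classes (|C| * chi_1(C) * conj(chi_3(C))):
  1*(1)*conj(1) + 1*(exp(I*pi/4))*conj(exp(3*I*pi/4)) + 1*(I)*conj(-I) + 1*(exp(3*I*pi/4))*conj(exp(I*pi/4)) + 1*(-1)*conj(-1) + 1*(exp(-3*I*pi/4))*conj(exp(-I*pi/4)) + 1*(-I)*conj(I) + 1*(exp(-I*pi/4))*conj(exp(-3*I*pi/4))
  = (1) + (-I) + (-1) + (I) + (1) + (-I) + (-1) + (I)
  = 0.
(Exp terms are combined using exp(i*s)*conj(exp(i*t)) = exp(i*(s-t)), and sums of them are collapsed using the identity that for every m > 1 the m distinct m-th roots of unity sum to 0, e.g. 1 + exp(2*I*pi/3) + exp(-2*I*pi/3) = 0.)
Dividing by |G| = 8 gives 0/8 = 0, matching the row-orthogonality relation <chi_1, chi_3> = [chi_1 = chi_3].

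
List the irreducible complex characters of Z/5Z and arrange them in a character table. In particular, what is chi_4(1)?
Character table of Z/5Z (irreps indexed chi_0,...,chi_4 with chi_k(m) = zeta_5^(k*m), zeta_5 = exp(2*pi*i/5)):
  irrep \ class  {0} (size 1)  {1} (size 1)    {2} (size 1)    {3} (size 1)    {4} (size 1)  
  chi_0          1             1               1               1               1             
  chi_1          1             exp(2*I*pi/5)   exp(4*I*pi/5)   exp(-4*I*pi/5)  exp(-2*I*pi/5)
  chi_2          1             exp(4*I*pi/5)   exp(-2*I*pi/5)  exp(2*I*pi/5)   exp(-4*I*pi/5)
  chi_3          1             exp(-4*I*pi/5)  exp(2*I*pi/5)   exp(-2*I*pi/5)  exp(4*I*pi/5) 
  chi_4          1             exp(-2*I*pi/5)  exp(-4*I*pi/5)  exp(4*I*pi/5)   exp(2*I*pi/5) 

Spot check: chi_4(1) = zeta_5^(4*1) = zeta_5^4 = exp(-2*I*pi/5).

Reasoning: Z/5Z is abelian, so all 5 irreducible complex representations are 1-dimensional. They are given by chi_k(m) = zeta_5^(k*m) for k = 0,...,4. Row orthogonality: sum_m chi_k(m) conj(chi_l(m)) = 5 * [k = l].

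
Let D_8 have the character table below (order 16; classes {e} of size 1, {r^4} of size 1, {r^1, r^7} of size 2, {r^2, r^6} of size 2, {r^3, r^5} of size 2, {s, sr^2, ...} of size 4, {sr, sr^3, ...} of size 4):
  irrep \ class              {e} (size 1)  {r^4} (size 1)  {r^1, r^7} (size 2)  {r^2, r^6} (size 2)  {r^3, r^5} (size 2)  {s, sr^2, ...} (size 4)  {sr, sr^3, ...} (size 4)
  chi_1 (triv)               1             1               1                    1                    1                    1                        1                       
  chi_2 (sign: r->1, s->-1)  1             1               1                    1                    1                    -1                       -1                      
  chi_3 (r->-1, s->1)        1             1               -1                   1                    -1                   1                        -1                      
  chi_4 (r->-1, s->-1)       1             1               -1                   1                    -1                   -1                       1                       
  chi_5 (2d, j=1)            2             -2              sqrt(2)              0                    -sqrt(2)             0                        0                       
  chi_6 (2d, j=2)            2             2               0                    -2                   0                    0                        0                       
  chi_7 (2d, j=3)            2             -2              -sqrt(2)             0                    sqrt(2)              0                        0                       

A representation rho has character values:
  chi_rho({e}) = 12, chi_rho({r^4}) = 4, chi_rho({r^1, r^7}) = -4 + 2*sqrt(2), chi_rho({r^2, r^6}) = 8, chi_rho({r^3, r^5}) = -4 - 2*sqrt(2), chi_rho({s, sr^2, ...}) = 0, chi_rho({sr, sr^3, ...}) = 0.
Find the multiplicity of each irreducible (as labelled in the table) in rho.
Multiplicities: chi_1: 1, chi_2: 1, chi_3: 3, chi_4: 3, chi_5: 2, chi_6: 0, chi_7: 0.

Derivation: Use <chi_rho, chi> = (1/|G|) sum_C |C| * chi_rho(C) * conj(chi(C)) with |G| = 16 for each irreducible chi in the table:
  <chi_rho, chi_1> = (1/16)[1*(12)*conj(1) + 1*(4)*conj(1) + 2*(-4 + 2*sqrt(2))*conj(1) + 2*(8)*conj(1) + 2*(-4 - 2*sqrt(2))*conj(1) + 4*(0)*conj(1) + 4*(0)*conj(1)]
      = (1/16)[(12) + (4) + (-8 + 4*sqrt(2)) + (16) + (-8 - 4*sqrt(2)) + (0) + (0)] = 16/16 = 1
  <chi_rho, chi_2> = (1/16)[1*(12)*conj(1) + 1*(4)*conj(1) + 2*(-4 + 2*sqrt(2))*conj(1) + 2*(8)*conj(1) + 2*(-4 - 2*sqrt(2))*conj(1) + 4*(0)*conj(-1) + 4*(0)*conj(-1)]
      = (1/16)[(12) + (4) + (-8 + 4*sqrt(2)) + (16) + (-8 - 4*sqrt(2)) + (0) + (0)] = 16/16 = 1
  <chi_rho, chi_3> = (1/16)[1*(12)*conj(1) + 1*(4)*conj(1) + 2*(-4 + 2*sqrt(2))*conj(-1) + 2*(8)*conj(1) + 2*(-4 - 2*sqrt(2))*conj(-1) + 4*(0)*conj(1) + 4*(0)*conj(-1)]
      = (1/16)[(12) + (4) + (8 - 4*sqrt(2)) + (16) + (4*sqrt(2) + 8) + (0) + (0)] = 48/16 = 3
  <chi_rho, chi_4> = (1/16)[1*(12)*conj(1) + 1*(4)*conj(1) + 2*(-4 + 2*sqrt(2))*conj(-1) + 2*(8)*conj(1) + 2*(-4 - 2*sqrt(2))*conj(-1) + 4*(0)*conj(-1) + 4*(0)*conj(1)]
      = (1/16)[(12) + (4) + (8 - 4*sqrt(2)) + (16) + (4*sqrt(2) + 8) + (0) + (0)] = 48/16 = 3
  <chi_rho, chi_5> = (1/16)[1*(12)*conj(2) + 1*(4)*conj(-2) + 2*(-4 + 2*sqrt(2))*conj(sqrt(2)) + 2*(8)*conj(0) + 2*(-4 - 2*sqrt(2))*conj(-sqrt(2)) + 4*(0)*conj(0) + 4*(0)*conj(0)]
      = (1/16)[(24) + (-8) + (8 - 8*sqrt(2)) + (0) + (8 + 8*sqrt(2)) + (0) + (0)] = 32/16 = 2
  <chi_rho, chi_6> = (1/16)[1*(12)*conj(2) + 1*(4)*conj(2) + 2*(-4 + 2*sqrt(2))*conj(0) + 2*(8)*conj(-2) + 2*(-4 - 2*sqrt(2))*conj(0) + 4*(0)*conj(0) + 4*(0)*conj(0)]
      = (1/16)[(24) + (8) + (0) + (-32) + (0) + (0) + (0)] = 0/16 = 0
  <chi_rho, chi_7> = (1/16)[1*(12)*conj(2) + 1*(4)*conj(-2) + 2*(-4 + 2*sqrt(2))*conj(-sqrt(2)) + 2*(8)*conj(0) + 2*(-4 - 2*sqrt(2))*conj(sqrt(2)) + 4*(0)*conj(0) + 4*(0)*conj(0)]
      = (1/16)[(24) + (-8) + (-8 + 8*sqrt(2)) + (0) + (-8*sqrt(2) - 8) + (0) + (0)] = 0/16 = 0
Dimension check: dim(rho) = sum (mult * dim) = 1*1 + 1*1 + 3*1 + 3*1 + 2*2 + 0*2 + 0*2 = 12 = chi_rho(e) = 12.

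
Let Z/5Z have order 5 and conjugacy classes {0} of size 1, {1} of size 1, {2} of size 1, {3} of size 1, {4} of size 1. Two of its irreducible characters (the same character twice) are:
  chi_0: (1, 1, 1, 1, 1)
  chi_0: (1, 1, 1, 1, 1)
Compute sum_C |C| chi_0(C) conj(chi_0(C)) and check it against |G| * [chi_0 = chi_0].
Sum = 5 = |G| = 5; so <chi_0, chi_0> = 1 (norm-1 confirms irreducibility).

Argument: Compute term by term over conjugacy classes (|C| * chi_0(C) * conj(chi_0(C))):
  1*(1)*conj(1) + 1*(1)*conj(1) + 1*(1)*conj(1) + 1*(1)*conj(1) + 1*(1)*conj(1)
  = (1) + (1) + (1) + (1) + (1)
  = 5.
(Exp terms are combined using exp(i*s)*conj(exp(i*t)) = exp(i*(s-t)), and sums of them are collapsed using the identity that for every m > 1 the m distinct m-th roots of unity sum to 0, e.g. 1 + exp(2*I*pi/3) + exp(-2*I*pi/3) = 0.)
Dividing by |G| = 5 gives 5/5 = 1, matching the row-orthogonality relation <chi_0, chi_0> = [chi_0 = chi_0].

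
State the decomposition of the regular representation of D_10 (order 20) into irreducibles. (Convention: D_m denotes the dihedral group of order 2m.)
Each irreducible V_i of dimension d_i appears with multiplicity d_i, i.e. rho_reg = (direct sum over all irreducibles V_i) d_i V_i. The irreducible dimensions for D_10 are 1, 1, 1, 1, 2, 2, 2, 2: 4 irreducibles of dimension 1, each with multiplicity 1; 4 irreducibles of dimension 2, each with multiplicity 2. Total dimension 4*1*1 + 4*2*2 = 20 = |G|.

Working: General theorem: in the regular representation of a finite group G, each irreducible appears with multiplicity equal to its dimension. Check: dim(rho_reg) = sum d_i^2 = 1 + 1 + 1 + 1 + 4 + 4 + 4 + 4 = 20 = |G|.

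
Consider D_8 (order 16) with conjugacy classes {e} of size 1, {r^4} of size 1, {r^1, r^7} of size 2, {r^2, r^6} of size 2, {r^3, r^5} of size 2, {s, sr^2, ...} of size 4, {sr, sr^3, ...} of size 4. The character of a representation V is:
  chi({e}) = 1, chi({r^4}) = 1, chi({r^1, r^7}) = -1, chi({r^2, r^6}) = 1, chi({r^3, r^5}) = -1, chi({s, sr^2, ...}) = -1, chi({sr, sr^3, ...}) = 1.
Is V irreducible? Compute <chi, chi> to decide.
Irreducible: <chi, chi> = 1.

Derivation: <chi, chi> = (1/|G|) sum_C |C| * |chi(C)|^2 = (1/16)[1*|1|^2 + 1*|1|^2 + 2*|-1|^2 + 2*|1|^2 + 2*|-1|^2 + 4*|-1|^2 + 4*|1|^2]
  = (1/16)[(1) + (1) + (2) + (2) + (2) + (4) + (4)] = 16/16 = 1.
A character is irreducible iff <chi, chi> = 1, so this representation is irreducible.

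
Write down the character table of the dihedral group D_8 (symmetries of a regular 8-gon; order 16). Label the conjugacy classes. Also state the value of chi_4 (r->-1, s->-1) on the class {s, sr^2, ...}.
Conjugacy classes: {e} of size 1, {r^4} of size 1, {r^1, r^7} of size 2, {r^2, r^6} of size 2, {r^3, r^5} of size 2, {s, sr^2, ...} of size 4, {sr, sr^3, ...} of size 4.
Character table:
  irrep \ class              {e} (size 1)  {r^4} (size 1)  {r^1, r^7} (size 2)  {r^2, r^6} (size 2)  {r^3, r^5} (size 2)  {s, sr^2, ...} (size 4)  {sr, sr^3, ...} (size 4)
  chi_1 (triv)               1             1               1                    1                    1                    1                        1                       
  chi_2 (sign: r->1, s->-1)  1             1               1                    1                    1                    -1                       -1                      
  chi_3 (r->-1, s->1)        1             1               -1                   1                    -1                   1                        -1                      
  chi_4 (r->-1, s->-1)       1             1               -1                   1                    -1                   -1                       1                       
  chi_5 (2d, j=1)            2             -2              sqrt(2)              0                    -sqrt(2)             0                        0                       
  chi_6 (2d, j=2)            2             2               0                    -2                   0                    0                        0                       
  chi_7 (2d, j=3)            2             -2              -sqrt(2)             0                    sqrt(2)              0                        0                       

Spot check: chi_4 (r->-1, s->-1) on {s, sr^2, ...} = -1.

Argument: D_8 has order 2*8 = 16 with 7 conjugacy classes, hence 7 irreducibles. Sum of squared dims 1 + 1 + 1 + 1 + 4 + 4 + 4 = 16 = |G|. Linear characters come from the abelianisation; the 2-dimensional irreps have character r^k -> 2*cos(2*pi*j*k/8), reflections -> 0.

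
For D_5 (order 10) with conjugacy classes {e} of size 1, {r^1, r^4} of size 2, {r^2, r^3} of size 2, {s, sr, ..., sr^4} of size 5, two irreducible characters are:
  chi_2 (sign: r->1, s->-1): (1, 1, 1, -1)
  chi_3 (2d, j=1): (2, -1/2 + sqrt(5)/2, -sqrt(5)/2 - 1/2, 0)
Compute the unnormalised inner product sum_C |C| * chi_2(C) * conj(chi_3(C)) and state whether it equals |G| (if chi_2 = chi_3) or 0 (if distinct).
Sum = 0; so <chi_2, chi_3> = 0 (distinct irreducibles are orthogonal).

Argument: Compute term by term over conjugacy classes (|C| * chi_2(C) * conj(chi_3(C))):
  1*(1)*conj(2) + 2*(1)*conj(-1/2 + sqrt(5)/2) + 2*(1)*conj(-sqrt(5)/2 - 1/2) + 5*(-1)*conj(0)
  = (2) + (-1 + sqrt(5)) + (-sqrt(5) - 1) + (0)
  = 0.
Dividing by |G| = 10 gives 0/10 = 0, matching the row-orthogonality relation <chi_2, chi_3> = [chi_2 = chi_3].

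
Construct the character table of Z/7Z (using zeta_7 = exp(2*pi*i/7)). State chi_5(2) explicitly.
Character table of Z/7Z (irreps indexed chi_0,...,chi_6 with chi_k(m) = zeta_7^(k*m), zeta_7 = exp(2*pi*i/7)):
  irrep \ class  {0} (size 1)  {1} (size 1)    {2} (size 1)    {3} (size 1)    {4} (size 1)    {5} (size 1)    {6} (size 1)  
  chi_0          1             1               1               1               1               1               1             
  chi_1          1             exp(2*I*pi/7)   exp(4*I*pi/7)   exp(6*I*pi/7)   exp(-6*I*pi/7)  exp(-4*I*pi/7)  exp(-2*I*pi/7)
  chi_2          1             exp(4*I*pi/7)   exp(-6*I*pi/7)  exp(-2*I*pi/7)  exp(2*I*pi/7)   exp(6*I*pi/7)   exp(-4*I*pi/7)
  chi_3          1             exp(6*I*pi/7)   exp(-2*I*pi/7)  exp(4*I*pi/7)   exp(-4*I*pi/7)  exp(2*I*pi/7)   exp(-6*I*pi/7)
  chi_4          1             exp(-6*I*pi/7)  exp(2*I*pi/7)   exp(-4*I*pi/7)  exp(4*I*pi/7)   exp(-2*I*pi/7)  exp(6*I*pi/7) 
  chi_5          1             exp(-4*I*pi/7)  exp(6*I*pi/7)   exp(2*I*pi/7)   exp(-2*I*pi/7)  exp(-6*I*pi/7)  exp(4*I*pi/7) 
  chi_6          1             exp(-2*I*pi/7)  exp(-4*I*pi/7)  exp(-6*I*pi/7)  exp(6*I*pi/7)   exp(4*I*pi/7)   exp(2*I*pi/7) 

Spot check: chi_5(2) = zeta_7^(5*2) = zeta_7^10 = exp(6*I*pi/7).

Working: Z/7Z is abelian, so all 7 irreducible complex representations are 1-dimensional. They are given by chi_k(m) = zeta_7^(k*m) for k = 0,...,6. Row orthogonality: sum_m chi_k(m) conj(chi_l(m)) = 7 * [k = l].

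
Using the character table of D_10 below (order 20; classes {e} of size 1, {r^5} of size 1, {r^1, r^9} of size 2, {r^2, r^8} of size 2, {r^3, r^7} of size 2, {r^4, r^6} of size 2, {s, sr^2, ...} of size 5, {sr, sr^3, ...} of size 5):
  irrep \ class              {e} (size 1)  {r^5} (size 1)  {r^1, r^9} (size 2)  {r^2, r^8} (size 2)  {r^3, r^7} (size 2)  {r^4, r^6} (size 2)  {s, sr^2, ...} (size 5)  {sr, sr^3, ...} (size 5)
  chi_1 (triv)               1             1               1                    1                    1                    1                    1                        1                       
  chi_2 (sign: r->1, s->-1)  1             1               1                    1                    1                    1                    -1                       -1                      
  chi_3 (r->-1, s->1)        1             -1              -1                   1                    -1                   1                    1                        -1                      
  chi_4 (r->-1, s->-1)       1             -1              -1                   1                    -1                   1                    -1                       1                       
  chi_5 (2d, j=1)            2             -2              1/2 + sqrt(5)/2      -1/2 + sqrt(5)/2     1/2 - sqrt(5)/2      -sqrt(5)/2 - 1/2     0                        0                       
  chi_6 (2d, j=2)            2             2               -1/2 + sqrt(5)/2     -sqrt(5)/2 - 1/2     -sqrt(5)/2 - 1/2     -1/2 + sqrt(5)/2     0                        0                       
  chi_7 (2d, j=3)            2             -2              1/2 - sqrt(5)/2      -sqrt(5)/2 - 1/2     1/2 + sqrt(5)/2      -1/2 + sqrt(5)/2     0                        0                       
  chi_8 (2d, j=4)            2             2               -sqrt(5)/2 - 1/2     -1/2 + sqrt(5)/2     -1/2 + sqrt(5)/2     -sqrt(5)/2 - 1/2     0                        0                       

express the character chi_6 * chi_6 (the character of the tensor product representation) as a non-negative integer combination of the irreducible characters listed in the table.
chi_6 tensor chi_6 = chi_1 + chi_2 + chi_8 (all other irreducibles have multiplicity 0).

Solution. The character of a tensor product is the pointwise product (chi_6 * chi_6)(C) = chi_6(C) * chi_6(C):
  {e}: (2)*(2), {r^5}: (2)*(2), {r^1, r^9}: (-1/2 + sqrt(5)/2)*(-1/2 + sqrt(5)/2), {r^2, r^8}: (-sqrt(5)/2 - 1/2)*(-sqrt(5)/2 - 1/2), {r^3, r^7}: (-sqrt(5)/2 - 1/2)*(-sqrt(5)/2 - 1/2), {r^4, r^6}: (-1/2 + sqrt(5)/2)*(-1/2 + sqrt(5)/2), {s, sr^2, ...}: (0)*(0), {sr, sr^3, ...}: (0)*(0)
so (chi_6 * chi_6) takes values
  {e} -> 4, {r^5} -> 4, {r^1, r^9} -> 3/2 - sqrt(5)/2, {r^2, r^8} -> sqrt(5)/2 + 3/2, {r^3, r^7} -> sqrt(5)/2 + 3/2, {r^4, r^6} -> 3/2 - sqrt(5)/2, {s, sr^2, ...} -> 0, {sr, sr^3, ...} -> 0.
Now take the inner product of this character with each irreducible chi from the table, <chi_6*chi_6, chi> = (1/20) sum_C |C| (chi_6*chi_6)(C) conj(chi(C)):
  <chi_6*chi_6, chi_1> = (1/20)[1*(4)*conj(1) + 1*(4)*conj(1) + 2*(3/2 - sqrt(5)/2)*conj(1) + 2*(sqrt(5)/2 + 3/2)*conj(1) + 2*(sqrt(5)/2 + 3/2)*conj(1) + 2*(3/2 - sqrt(5)/2)*conj(1) + 5*(0)*conj(1) + 5*(0)*conj(1)]
      = (1/20)[(4) + (4) + (3 - sqrt(5)) + (sqrt(5) + 3) + (sqrt(5) + 3) + (3 - sqrt(5)) + (0) + (0)] = 20/20 = 1
  <chi_6*chi_6, chi_2> = (1/20)[1*(4)*conj(1) + 1*(4)*conj(1) + 2*(3/2 - sqrt(5)/2)*conj(1) + 2*(sqrt(5)/2 + 3/2)*conj(1) + 2*(sqrt(5)/2 + 3/2)*conj(1) + 2*(3/2 - sqrt(5)/2)*conj(1) + 5*(0)*conj(-1) + 5*(0)*conj(-1)]
      = (1/20)[(4) + (4) + (3 - sqrt(5)) + (sqrt(5) + 3) + (sqrt(5) + 3) + (3 - sqrt(5)) + (0) + (0)] = 20/20 = 1
  <chi_6*chi_6, chi_3> = (1/20)[1*(4)*conj(1) + 1*(4)*conj(-1) + 2*(3/2 - sqrt(5)/2)*conj(-1) + 2*(sqrt(5)/2 + 3/2)*conj(1) + 2*(sqrt(5)/2 + 3/2)*conj(-1) + 2*(3/2 - sqrt(5)/2)*conj(1) + 5*(0)*conj(1) + 5*(0)*conj(-1)]
      = (1/20)[(4) + (-4) + (-3 + sqrt(5)) + (sqrt(5) + 3) + (-3 - sqrt(5)) + (3 - sqrt(5)) + (0) + (0)] = 0/20 = 0
  <chi_6*chi_6, chi_4> = (1/20)[1*(4)*conj(1) + 1*(4)*conj(-1) + 2*(3/2 - sqrt(5)/2)*conj(-1) + 2*(sqrt(5)/2 + 3/2)*conj(1) + 2*(sqrt(5)/2 + 3/2)*conj(-1) + 2*(3/2 - sqrt(5)/2)*conj(1) + 5*(0)*conj(-1) + 5*(0)*conj(1)]
      = (1/20)[(4) + (-4) + (-3 + sqrt(5)) + (sqrt(5) + 3) + (-3 - sqrt(5)) + (3 - sqrt(5)) + (0) + (0)] = 0/20 = 0
  <chi_6*chi_6, chi_5> = (1/20)[1*(4)*conj(2) + 1*(4)*conj(-2) + 2*(3/2 - sqrt(5)/2)*conj(1/2 + sqrt(5)/2) + 2*(sqrt(5)/2 + 3/2)*conj(-1/2 + sqrt(5)/2) + 2*(sqrt(5)/2 + 3/2)*conj(1/2 - sqrt(5)/2) + 2*(3/2 - sqrt(5)/2)*conj(-sqrt(5)/2 - 1/2) + 5*(0)*conj(0) + 5*(0)*conj(0)]
      = (1/20)[(8) + (-8) + (-1 + sqrt(5)) + (1 + sqrt(5)) + (-sqrt(5) - 1) + (1 - sqrt(5)) + (0) + (0)] = 0/20 = 0
  <chi_6*chi_6, chi_6> = (1/20)[1*(4)*conj(2) + 1*(4)*conj(2) + 2*(3/2 - sqrt(5)/2)*conj(-1/2 + sqrt(5)/2) + 2*(sqrt(5)/2 + 3/2)*conj(-sqrt(5)/2 - 1/2) + 2*(sqrt(5)/2 + 3/2)*conj(-sqrt(5)/2 - 1/2) + 2*(3/2 - sqrt(5)/2)*conj(-1/2 + sqrt(5)/2) + 5*(0)*conj(0) + 5*(0)*conj(0)]
      = (1/20)[(8) + (8) + (-4 + 2*sqrt(5)) + (-2*sqrt(5) - 4) + (-2*sqrt(5) - 4) + (-4 + 2*sqrt(5)) + (0) + (0)] = 0/20 = 0
  <chi_6*chi_6, chi_7> = (1/20)[1*(4)*conj(2) + 1*(4)*conj(-2) + 2*(3/2 - sqrt(5)/2)*conj(1/2 - sqrt(5)/2) + 2*(sqrt(5)/2 + 3/2)*conj(-sqrt(5)/2 - 1/2) + 2*(sqrt(5)/2 + 3/2)*conj(1/2 + sqrt(5)/2) + 2*(3/2 - sqrt(5)/2)*conj(-1/2 + sqrt(5)/2) + 5*(0)*conj(0) + 5*(0)*conj(0)]
      = (1/20)[(8) + (-8) + (4 - 2*sqrt(5)) + (-2*sqrt(5) - 4) + (4 + 2*sqrt(5)) + (-4 + 2*sqrt(5)) + (0) + (0)] = 0/20 = 0
  <chi_6*chi_6, chi_8> = (1/20)[1*(4)*conj(2) + 1*(4)*conj(2) + 2*(3/2 - sqrt(5)/2)*conj(-sqrt(5)/2 - 1/2) + 2*(sqrt(5)/2 + 3/2)*conj(-1/2 + sqrt(5)/2) + 2*(sqrt(5)/2 + 3/2)*conj(-1/2 + sqrt(5)/2) + 2*(3/2 - sqrt(5)/2)*conj(-sqrt(5)/2 - 1/2) + 5*(0)*conj(0) + 5*(0)*conj(0)]
      = (1/20)[(8) + (8) + (1 - sqrt(5)) + (1 + sqrt(5)) + (1 + sqrt(5)) + (1 - sqrt(5)) + (0) + (0)] = 20/20 = 1
Hence the multiplicities are chi_1: 1, chi_2: 1, chi_8: 1. Dimension check: dim(chi_6)*dim(chi_6) = 2*2 = 4 and sum (mult * dim) = 1*1 + 1*1 + 1*2 = 4.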